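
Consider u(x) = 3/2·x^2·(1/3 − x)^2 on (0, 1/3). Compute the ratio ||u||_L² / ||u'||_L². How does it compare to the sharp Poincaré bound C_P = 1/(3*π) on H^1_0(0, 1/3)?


||u||_L² / ||u'||_L² = sqrt(3)/18 < C_P = 1/(3*π).

u(x) = 3/2·x^2·(1/3 − x)^2, so u'(x) = x*(3*x - 1)*(6*x - 1)/3.
u(x) = 3/2·x^2·(1/3 − x)^2 vanishes at x = 0 and x = 1/3, so u ∈ H^1_0(0, 1/3). Differentiate via the product rule and integrate the resulting polynomials term by term.
  ∫_0^1/3 u² dx = ∫_0^1/3 (9*x^8/4 - 3*x^7 + 3*x^6/2 - x^5/3 + x^4/36) dx. Term by term:
    ∫_0^1/3 9*x^8/4 dx = 1/78732;  ∫_0^1/3 -3*x^7 dx = -1/17496;  ∫_0^1/3 3*x^6/2 dx = 1/10206;
    ∫_0^1/3 -x^5/3 dx = -1/13122;  ∫_0^1/3 x^4/36 dx = 1/43740.
  Sum: 1/78732 − 1/17496 + 1/10206 − 1/13122 + 1/43740 = 1/5511240.
  ∫_0^1/3 (u')² dx = ∫_0^1/3 (36*x^6 - 36*x^5 + 13*x^4 - 2*x^3 + x^2/9) dx. Term by term:
    ∫_0^1/3 36*x^6 dx = 4/1701;  ∫_0^1/3 -36*x^5 dx = -2/243;  ∫_0^1/3 13*x^4 dx = 13/1215;
    ∫_0^1/3 -2*x^3 dx = -1/162;  ∫_0^1/3 x^2/9 dx = 1/729.
  Sum: 4/1701 − 2/243 + 13/1215 − 1/162 + 1/729 = 1/51030.
∫_0^1/3 u² dx = 1/5511240, so ||u||_L² = sqrt(210)/34020.
∫_0^1/3 (u')² dx = 1/51030, so ||u'||_L² = sqrt(70)/1890.
Ratio ||u||_L² / ||u'||_L² = sqrt(3)/18.
Sharp Poincaré constant on H^1_0(0, 1/3) is C_P = L/π = 1/(3*π), achieved by sin(3*π·x).
A polynomial bump cannot attain the sharp Poincaré constant (only the first sine eigenfunction does), so the ratio is strictly less than C_P, consistent with ||u||_L² ≤ C_P ||u'||_L².


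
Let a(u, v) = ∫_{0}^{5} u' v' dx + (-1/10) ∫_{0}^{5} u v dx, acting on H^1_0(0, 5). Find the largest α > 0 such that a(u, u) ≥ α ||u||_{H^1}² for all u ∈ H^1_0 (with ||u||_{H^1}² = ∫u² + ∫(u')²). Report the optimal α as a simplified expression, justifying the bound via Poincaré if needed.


α = (-5/2 + π^2)/(π^2 + 25)

Coercivity of a(·,·) on H^1_0(0, 5) means a(u, u) ≥ α ||u||_{H^1}² for every u ∈ H^1_0.
The interval has length L = 5, and Poincaré/coercivity depend only on L. Here a(u, u) = ∫(u')² + (-1/10)·∫u².
Here c = -1/10 < 0 with |c| < (π/L)² = π^2/25, so coercivity still holds. The condition a(u,u) ≥ α||u||_{H^1}² reads (1−α)∫(u')² ≥ (α−c)∫u². Any admissible α is ≤ 1 (rapidly oscillating u have ∫u²/∫(u')² → 0), and α = 1 would force 0 ≥ (1−c)∫u², impossible since c < 1; so 1−α > 0. By the sharp Poincaré inequality on H^1_0 of an interval of length L, ∫(u')² ≥ (π/L)²∫u² with equality for the first sine mode sin(π(x−x₀)/L) (x₀ the left endpoint), so the inequality holds for all u iff (1−α)(π/L)² ≥ α − c, i.e. α ≤ ((π/L)² + c)/((π/L)² + 1) = (1 + c(L/π)²)/(1 + (L/π)²). (Direct route, valid since c ≤ 0: Poincaré gives c∫u² ≥ c(L/π)²∫(u')², so a(u,u) ≥ (1 + c(L/π)²)∫(u')², while ||u||_{H^1}² ≤ (1 + (L/π)²)∫(u')²; dividing yields the same α.) With (π/L)² = π^2/25 and c = -1/10, the largest admissible constant is α = ((π/L)² + c)/((π/L)² + 1).
Simplifying, α = (-5/2 + π^2)/(π^2 + 25).


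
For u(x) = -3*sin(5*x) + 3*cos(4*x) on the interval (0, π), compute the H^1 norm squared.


||u||_{H^1(0,π)}^2 = -340 + 387*π/2

u'(x) = -12*sin(4*x) - 15*cos(5*x).
Expand u² and (u')² and integrate term by term on (0, π), using: for integers n ≥ 1, ∫_0^π sin²(nx) dx = ∫_0^π cos²(nx) dx = π/2; for n ≠ n', ∫_0^π sin(nx)sin(n'x) dx = ∫_0^π cos(nx)cos(n'x) dx = 0; and by product-to-sum, ∫_0^π sin(nx)cos(n'x) dx = ½∫_0^π [sin((n+n')x) + sin((n−n')x)] dx, which is 0 when n+n' is even and 2n/(n²−n'²) when n+n' is odd (it need not vanish on (0, π)).
  u² squared terms: (-3)²·∫sin(5x)² dx = 9·π/2 = 9*π/2;  (3)²·∫cos(4x)² dx = 9·π/2 = 9*π/2.
  u² cross terms: 2·(-3)·(3)·∫sin(5x)·cos(4x) dx = -18·(10/9) = -20.
  So ∫_0^π u² dx = 9*π/2 + 9*π/2 − 20 = -20 + 9*π.
  (u')² squared terms: (-15)²·∫cos(5x)² dx = 225·π/2 = 225*π/2;  (-12)²·∫sin(4x)² dx = 144·π/2 = 72*π.
  (u')² cross terms: 2·(-15)·(-12)·∫cos(5x)·sin(4x) dx = 360·(-8/9) = -320.
  So ∫_0^π (u')² dx = 225*π/2 + 72*π − 320 = -320 + 369*π/2.
||u||_{H^1}^2 = (-20 + 9*π) + (-320 + 369*π/2) = -340 + 387*π/2.


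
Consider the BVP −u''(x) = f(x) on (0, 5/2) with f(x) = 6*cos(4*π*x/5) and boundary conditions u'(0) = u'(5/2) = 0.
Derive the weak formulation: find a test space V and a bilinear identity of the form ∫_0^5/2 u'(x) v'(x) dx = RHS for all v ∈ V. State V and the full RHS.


V = H^1(0, 5/2) (no boundary constraint on v; u is determined up to an additive constant); weak form: ∫_0^5/2 u'v' dx = ∫_0^5/2 (6*cos(4*π*x/5)) v dx for all v ∈ V.

Multiply both sides by a test function v and integrate from 0 to 5/2:
  ∫_0^5/2 −u''(x) v(x) dx = ∫_0^5/2 f(x) v(x) dx.
Integrate the LHS by parts once:
  ∫_0^5/2 −u'' v dx = −[u'(x) v(x)]_0^5/2 + ∫_0^5/2 u'(x) v'(x) dx.
Thus ∫_0^5/2 u'(x) v'(x) dx = ∫_0^5/2 f(x) v(x) dx + [u'(x) v(x)]_0^5/2.
Choose V so that boundary terms are either known or forced to vanish.
u has homogeneous Neumann: u'(0) = u'(5/2) = 0. So [u' v]_0^5/2 = 0·v(5/2) − 0·v(0) = 0 for any v; take V = H^1(0, 5/2).
Weak formulation: find u (satisfying any essential BC) such that ∫_0^5/2 u'(x) v'(x) dx = ∫_0^5/2 f v dx for all v ∈ V (homogeneous Neumann, so boundary terms vanish).
Substituting f(x) = 6*cos(4*π*x/5), the right-hand side is ∫_0^5/2 (6*cos(4*π*x/5)) v dx.
Compatibility check (pure Neumann): taking v ≡ 1 ∈ V gives 0 = ∫_0^5/2 f dx + (0) − (0), i.e. ∫_0^5/2 f dx must equal u'(0) − u'(5/2) = 0. Indeed ∫_0^5/2 (6*cos(4*π*x/5)) dx = 0, so the data are compatible. The solution is then unique only up to an additive constant (fix it e.g. by requiring ∫_0^5/2 u dx = 0).


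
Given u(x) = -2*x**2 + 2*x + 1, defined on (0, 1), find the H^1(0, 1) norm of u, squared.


||u||_{H^1}^2 = 47/15

The H^1 norm (squared) on an interval (0, L) is
  ||u||_{H^1}^2 = ∫_0^L u(x)^2 dx + ∫_0^L u'(x)^2 dx.
Compute u'(x) = 2 - 4*x.
Then u(x)^2 = 4*x**4 - 8*x**3 + 4*x + 1 and u'(x)^2 = 16*x**2 - 16*x + 4.
Integrate each monomial from 0 to 1 using ∫_0^1 c·x^n dx = c·1^(n+1)/(n+1):
  ∫_0^1 u(x)^2 dx = ∫_0^1 (4*x^4 - 8*x^3 + 4*x + 1) dx. Term by term:
    ∫_0^1 4*x^4 dx = 4/5;  ∫_0^1 -8*x^3 dx = -2;  ∫_0^1 4*x dx = 2;
    ∫_0^1 1 dx = 1.
  Sum: 4/5 − 2 + 2 + 1 = 9/5.
  ∫_0^1 u'(x)^2 dx = ∫_0^1 (16*x^2 - 16*x + 4) dx. Term by term:
    ∫_0^1 16*x^2 dx = 16/3;  ∫_0^1 -16*x dx = -8;  ∫_0^1 4 dx = 4.
  Sum: 16/3 − 8 + 4 = 4/3.
Adding: ||u||_{H^1}^2 = 9/5 + 4/3 = 47/15.


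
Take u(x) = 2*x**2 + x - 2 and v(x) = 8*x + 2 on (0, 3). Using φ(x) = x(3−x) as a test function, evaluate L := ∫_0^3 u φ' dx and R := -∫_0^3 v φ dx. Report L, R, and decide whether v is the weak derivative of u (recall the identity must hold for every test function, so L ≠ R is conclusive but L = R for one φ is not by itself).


LHS = -63/2, RHS = -63. No, v is not the weak derivative of u.

u(x) = 2*x**2 + x - 2, classical derivative u'(x) = 4*x + 1.
φ(x) = x(3−x), so φ'(x) = 3 - 2*x.
Note φ(0) = φ(3) = 0, so the boundary term u·φ vanishes.
LHS = ∫_0^3 u(x) φ'(x) dx = ∫_0^3 (-4*x^3 + 4*x^2 + 7*x - 6) dx. Term by term:
  ∫_0^3 -4*x^3 dx = -81;  ∫_0^3 4*x^2 dx = 36;  ∫_0^3 7*x dx = 63/2;
  ∫_0^3 -6 dx = -18.
Sum: -81 + 36 + 63/2 − 18 = -63/2.
So LHS = -63/2.
∫_0^3 v(x) φ(x) dx = ∫_0^3 (-8*x^3 + 22*x^2 + 6*x) dx. Term by term:
  ∫_0^3 -8*x^3 dx = -162;  ∫_0^3 22*x^2 dx = 198;  ∫_0^3 6*x dx = 27.
Sum: -162 + 198 + 27 = 63.
So RHS = -∫_0^3 v(x) φ(x) dx = -63.
LHS − RHS = 63/2 ≠ 0, so the identity fails.
(For a valid weak derivative the identity must hold for EVERY test function, in particular this one. The failure shows v is NOT the weak derivative of u.)
Correct weak derivative would be u'(x) = 4*x + 1.


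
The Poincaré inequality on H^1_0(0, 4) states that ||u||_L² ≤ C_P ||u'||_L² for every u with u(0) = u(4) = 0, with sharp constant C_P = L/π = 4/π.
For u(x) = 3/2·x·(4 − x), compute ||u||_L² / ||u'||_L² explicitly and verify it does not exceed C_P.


||u||_L² / ||u'||_L² = 2*sqrt(10)/5 < C_P = 4/π.

u(x) = 3/2·x·(4 − x), so u'(x) = 6 - 3*x.
u(x) = 3/2·x·(4 − x) vanishes at x = 0 and x = 4, so u ∈ H^1_0(0, 4). Differentiate via the product rule and integrate the resulting polynomials term by term.
  ∫_0^4 u² dx = ∫_0^4 (9*x^4/4 - 18*x^3 + 36*x^2) dx. Term by term:
    ∫_0^4 9*x^4/4 dx = 2304/5;  ∫_0^4 -18*x^3 dx = -1152;  ∫_0^4 36*x^2 dx = 768.
  Sum: 2304/5 − 1152 + 768 = 384/5.
  ∫_0^4 (u')² dx = ∫_0^4 (9*x^2 - 36*x + 36) dx. Term by term:
    ∫_0^4 9*x^2 dx = 192;  ∫_0^4 -36*x dx = -288;  ∫_0^4 36 dx = 144.
  Sum: 192 − 288 + 144 = 48.
∫_0^4 u² dx = 384/5, so ||u||_L² = 8*sqrt(30)/5.
∫_0^4 (u')² dx = 48, so ||u'||_L² = 4*sqrt(3).
Ratio ||u||_L² / ||u'||_L² = 2*sqrt(10)/5.
Sharp Poincaré constant on H^1_0(0, 4) is C_P = L/π = 4/π, achieved by sin(π/4·x).
A polynomial bump cannot attain the sharp Poincaré constant (only the first sine eigenfunction does), so the ratio is strictly less than C_P, consistent with ||u||_L² ≤ C_P ||u'||_L².


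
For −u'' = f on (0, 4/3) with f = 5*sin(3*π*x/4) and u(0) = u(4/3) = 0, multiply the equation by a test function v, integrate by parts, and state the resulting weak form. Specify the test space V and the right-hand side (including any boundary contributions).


V = H^1_0(0, 4/3) (so v(0) = v(4/3) = 0); weak form: ∫_0^4/3 u'v' dx = ∫_0^4/3 (5*sin(3*π*x/4)) v dx for all v ∈ V.

Multiply both sides by a test function v and integrate from 0 to 4/3:
  ∫_0^4/3 −u''(x) v(x) dx = ∫_0^4/3 f(x) v(x) dx.
Integrate the LHS by parts once:
  ∫_0^4/3 −u'' v dx = −[u'(x) v(x)]_0^4/3 + ∫_0^4/3 u'(x) v'(x) dx.
Thus ∫_0^4/3 u'(x) v'(x) dx = ∫_0^4/3 f(x) v(x) dx + [u'(x) v(x)]_0^4/3.
Choose V so that boundary terms are either known or forced to vanish.
u is Dirichlet: u(0) = u(4/3) = 0. Let V = H^1_0(0, 4/3); then v(0) = v(4/3) = 0, and [u' v]_0^4/3 = 0.
Weak formulation: find u (satisfying any essential BC) such that ∫_0^4/3 u'(x) v'(x) dx = ∫_0^4/3 f v dx for all v ∈ V.
Substituting f(x) = 5*sin(3*π*x/4), the right-hand side is ∫_0^4/3 (5*sin(3*π*x/4)) v dx.


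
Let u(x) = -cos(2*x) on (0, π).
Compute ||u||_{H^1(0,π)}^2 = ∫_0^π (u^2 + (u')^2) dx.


||u||_{H^1(0,π)}^2 = 5*π/2

u'(x) = 2*sin(2*x).
Expand u² and (u')² and integrate term by term on (0, π), using: for integers n ≥ 1, ∫_0^π sin²(nx) dx = ∫_0^π cos²(nx) dx = π/2; for n ≠ n', ∫_0^π sin(nx)sin(n'x) dx = ∫_0^π cos(nx)cos(n'x) dx = 0; and by product-to-sum, ∫_0^π sin(nx)cos(n'x) dx = ½∫_0^π [sin((n+n')x) + sin((n−n')x)] dx, which is 0 when n+n' is even and 2n/(n²−n'²) when n+n' is odd (it need not vanish on (0, π)).
  u² squared terms: (-1)²·∫cos(2x)² dx = 1·π/2 = π/2.
  So ∫_0^π u² dx = π/2.
  (u')² squared terms: (2)²·∫sin(2x)² dx = 4·π/2 = 2*π.
  So ∫_0^π (u')² dx = 2*π.
||u||_{H^1}^2 = (π/2) + (2*π) = 5*π/2.


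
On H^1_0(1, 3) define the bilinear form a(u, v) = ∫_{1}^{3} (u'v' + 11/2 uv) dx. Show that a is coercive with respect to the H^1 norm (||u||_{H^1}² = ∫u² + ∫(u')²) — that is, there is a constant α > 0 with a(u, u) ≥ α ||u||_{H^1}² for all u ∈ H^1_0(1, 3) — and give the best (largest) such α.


α = 1

Coercivity of a(·,·) on H^1_0(1, 3) means a(u, u) ≥ α ||u||_{H^1}² for every u ∈ H^1_0.
The interval has length L = 2, and Poincaré/coercivity depend only on L. Here a(u, u) = ∫(u')² + (11/2)·∫u².
Here c = 11/2 ≥ 1, so a(u,u) = ∫(u')² + c∫u² ≥ ∫(u')² + ∫u² = ||u||_{H^1}², i.e. α = 1 works. No larger α is possible: a(u,u) ≥ α||u||_{H^1}² means (1−α)∫(u')² ≥ (α−c)∫u², and for the modes u_n = sin(nπ(x−x₀)/L) (x₀ the left endpoint) one has ∫u_n²/∫(u_n')² = (L/(nπ))² → 0, so a(u_n,u_n)/||u_n||_{H^1}² → 1. Hence the optimal constant is α = 1.
Therefore α = 1.


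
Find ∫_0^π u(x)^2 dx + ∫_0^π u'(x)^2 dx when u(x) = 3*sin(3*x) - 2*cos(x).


||u||_{H^1(0,π)}^2 = 49*π

u'(x) = 2*sin(x) + 9*cos(3*x).
Expand u² and (u')² and integrate term by term on (0, π), using: for integers n ≥ 1, ∫_0^π sin²(nx) dx = ∫_0^π cos²(nx) dx = π/2; for n ≠ n', ∫_0^π sin(nx)sin(n'x) dx = ∫_0^π cos(nx)cos(n'x) dx = 0; and by product-to-sum, ∫_0^π sin(nx)cos(n'x) dx = ½∫_0^π [sin((n+n')x) + sin((n−n')x)] dx, which is 0 when n+n' is even and 2n/(n²−n'²) when n+n' is odd (it need not vanish on (0, π)).
  u² squared terms: (-2)²·∫cos(x)² dx = 4·π/2 = 2*π;  (3)²·∫sin(3x)² dx = 9·π/2 = 9*π/2.
  u² cross terms: 2·(-2)·(3)·∫cos(x)·sin(3x) dx = -12·(0) = 0.
  So ∫_0^π u² dx = 2*π + 9*π/2 + 0 = 13*π/2.
  (u')² squared terms: (2)²·∫sin(x)² dx = 4·π/2 = 2*π;  (9)²·∫cos(3x)² dx = 81·π/2 = 81*π/2.
  (u')² cross terms: 2·(2)·(9)·∫sin(x)·cos(3x) dx = 36·(0) = 0.
  So ∫_0^π (u')² dx = 2*π + 81*π/2 + 0 = 85*π/2.
||u||_{H^1}^2 = (13*π/2) + (85*π/2) = 49*π.


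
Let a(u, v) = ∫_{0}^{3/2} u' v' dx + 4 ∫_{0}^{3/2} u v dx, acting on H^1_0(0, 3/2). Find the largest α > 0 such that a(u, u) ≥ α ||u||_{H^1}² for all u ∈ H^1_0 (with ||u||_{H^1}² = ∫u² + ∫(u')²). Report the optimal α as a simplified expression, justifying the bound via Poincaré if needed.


α = 1

Coercivity of a(·,·) on H^1_0(0, 3/2) means a(u, u) ≥ α ||u||_{H^1}² for every u ∈ H^1_0.
The interval has length L = 3/2, and Poincaré/coercivity depend only on L. Here a(u, u) = ∫(u')² + (4)·∫u².
Here c = 4 ≥ 1, so a(u,u) = ∫(u')² + c∫u² ≥ ∫(u')² + ∫u² = ||u||_{H^1}², i.e. α = 1 works. No larger α is possible: a(u,u) ≥ α||u||_{H^1}² means (1−α)∫(u')² ≥ (α−c)∫u², and for the modes u_n = sin(nπ(x−x₀)/L) (x₀ the left endpoint) one has ∫u_n²/∫(u_n')² = (L/(nπ))² → 0, so a(u_n,u_n)/||u_n||_{H^1}² → 1. Hence the optimal constant is α = 1.
Therefore α = 1.


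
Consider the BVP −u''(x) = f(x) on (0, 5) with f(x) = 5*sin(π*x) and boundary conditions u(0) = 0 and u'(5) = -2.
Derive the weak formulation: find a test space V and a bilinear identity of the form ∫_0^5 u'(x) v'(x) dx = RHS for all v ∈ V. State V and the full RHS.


V = {v ∈ H^1(0, 5) : v(0) = 0} (test functions vanish at x = 0 where u is specified); weak form: ∫_0^5 u'v' dx = ∫_0^5 (5*sin(π*x)) v dx − 2·v(5) for all v ∈ V.

Multiply both sides by a test function v and integrate from 0 to 5:
  ∫_0^5 −u''(x) v(x) dx = ∫_0^5 f(x) v(x) dx.
Integrate the LHS by parts once:
  ∫_0^5 −u'' v dx = −[u'(x) v(x)]_0^5 + ∫_0^5 u'(x) v'(x) dx.
Thus ∫_0^5 u'(x) v'(x) dx = ∫_0^5 f(x) v(x) dx + [u'(x) v(x)]_0^5.
Choose V so that boundary terms are either known or forced to vanish.
Mixed BC: u(0) = 0 (Dirichlet) and u'(5) = -2 (Neumann). Define V = {v ∈ H^1(0, 5) : v(0) = 0}. Then [u' v]_0^5 = u'(5)·v(5) − u'(0)·0 = − 2·v(5).
Weak formulation: find u (satisfying any essential BC) such that ∫_0^5 u'(x) v'(x) dx = ∫_0^5 f v dx − 2·v(5) for all v ∈ V (Dirichlet at 0 absorbed into V; Neumann datum at x = 5 contributes the boundary term).
Substituting f(x) = 5*sin(π*x), the right-hand side is ∫_0^5 (5*sin(π*x)) v dx − 2·v(5).


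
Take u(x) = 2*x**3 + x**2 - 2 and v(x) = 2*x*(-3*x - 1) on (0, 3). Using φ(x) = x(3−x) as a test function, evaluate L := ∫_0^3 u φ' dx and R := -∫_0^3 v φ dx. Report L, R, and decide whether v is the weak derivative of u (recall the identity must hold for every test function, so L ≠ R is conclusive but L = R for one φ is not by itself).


LHS = -432/5, RHS = 432/5. No, v is not the weak derivative of u.

u(x) = 2*x**3 + x**2 - 2, classical derivative u'(x) = 6*x**2 + 2*x.
φ(x) = x(3−x), so φ'(x) = 3 - 2*x.
Note φ(0) = φ(3) = 0, so the boundary term u·φ vanishes.
LHS = ∫_0^3 u(x) φ'(x) dx = ∫_0^3 (-4*x^4 + 4*x^3 + 3*x^2 + 4*x - 6) dx. Term by term:
  ∫_0^3 -4*x^4 dx = -972/5;  ∫_0^3 4*x^3 dx = 81;  ∫_0^3 3*x^2 dx = 27;
  ∫_0^3 4*x dx = 18;  ∫_0^3 -6 dx = -18.
Sum: -972/5 + 81 + 27 + 18 − 18 = -432/5.
So LHS = -432/5.
∫_0^3 v(x) φ(x) dx = ∫_0^3 (6*x^4 - 16*x^3 - 6*x^2) dx. Term by term:
  ∫_0^3 6*x^4 dx = 1458/5;  ∫_0^3 -16*x^3 dx = -324;  ∫_0^3 -6*x^2 dx = -54.
Sum: 1458/5 − 324 − 54 = -432/5.
So RHS = -∫_0^3 v(x) φ(x) dx = 432/5.
LHS − RHS = -864/5 ≠ 0, so the identity fails.
(For a valid weak derivative the identity must hold for EVERY test function, in particular this one. The failure shows v is NOT the weak derivative of u.)
Correct weak derivative would be u'(x) = 6*x**2 + 2*x.


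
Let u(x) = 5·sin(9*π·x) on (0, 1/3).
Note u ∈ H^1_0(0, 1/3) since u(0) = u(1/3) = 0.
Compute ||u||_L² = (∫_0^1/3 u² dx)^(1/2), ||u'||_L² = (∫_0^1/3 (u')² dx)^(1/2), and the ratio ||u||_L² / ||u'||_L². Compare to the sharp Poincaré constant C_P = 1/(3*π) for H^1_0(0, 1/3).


||u||_L² / ||u'||_L² = 1/(9*π) < C_P = 1/(3*π).

u(x) = 5·sin(9*π·x), so u'(x) = 45*π*cos(9*π*x).
Writing u(x) = A·sin(kπx/L) with A = 5 and k = 3, use ∫_0^L sin²(kπx/L) dx = L/2 and ∫_0^L cos²(kπx/L) dx = L/2.
u² = 25·sin²(9*π·x) and (u')² = 2025*π^2·cos²(9*π·x), and each of sin², cos² integrates to L/2 = 1/6 over (0, 1/3).
∫_0^1/3 u² dx = 25/6, so ||u||_L² = 5*sqrt(6)/6.
∫_0^1/3 (u')² dx = 675*π^2/2, so ||u'||_L² = 15*sqrt(6)*π/2.
Ratio ||u||_L² / ||u'||_L² = 1/(9*π).
Sharp Poincaré constant on H^1_0(0, 1/3) is C_P = L/π = 1/(3*π), achieved by sin(3*π·x).
This is the k = 3 harmonic; the ratio L/(kπ) is strictly less than C_P = L/π, consistent with the sharp inequality ||u||_L² ≤ C_P ||u'||_L².


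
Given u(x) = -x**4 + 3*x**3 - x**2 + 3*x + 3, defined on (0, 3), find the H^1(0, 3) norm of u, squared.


||u||_{H^1}^2 = 13995/28

The H^1 norm (squared) on an interval (0, L) is
  ||u||_{H^1}^2 = ∫_0^L u(x)^2 dx + ∫_0^L u'(x)^2 dx.
Compute u'(x) = -4*x**3 + 9*x**2 - 2*x + 3.
Then u(x)^2 = x**8 - 6*x**7 + 11*x**6 - 12*x**5 + 13*x**4 + 12*x**3 + 3*x**2 + 18*x + 9 and u'(x)^2 = 16*x**6 - 72*x**5 + 97*x**4 - 60*x**3 + 58*x**2 - 12*x + 9.
Integrate each monomial from 0 to 3 using ∫_0^3 c·x^n dx = c·3^(n+1)/(n+1):
  ∫_0^3 u(x)^2 dx = ∫_0^3 (x^8 - 6*x^7 + 11*x^6 - 12*x^5 + 13*x^4 + 12*x^3 + 3*x^2 + 18*x + 9) dx. Term by term:
    ∫_0^3 x^8 dx = 2187;  ∫_0^3 -6*x^7 dx = -19683/4;  ∫_0^3 11*x^6 dx = 24057/7;
    ∫_0^3 -12*x^5 dx = -1458;  ∫_0^3 13*x^4 dx = 3159/5;  ∫_0^3 12*x^3 dx = 243;
    ∫_0^3 3*x^2 dx = 27;  ∫_0^3 18*x dx = 81;  ∫_0^3 9 dx = 27.
  Sum: 2187 − 19683/4 + 24057/7 − 1458 + 3159/5 + 243 + 27 + 81 + 27 = 35667/140.
  ∫_0^3 u'(x)^2 dx = ∫_0^3 (16*x^6 - 72*x^5 + 97*x^4 - 60*x^3 + 58*x^2 - 12*x + 9) dx. Term by term:
    ∫_0^3 16*x^6 dx = 34992/7;  ∫_0^3 -72*x^5 dx = -8748;  ∫_0^3 97*x^4 dx = 23571/5;
    ∫_0^3 -60*x^3 dx = -1215;  ∫_0^3 58*x^2 dx = 522;  ∫_0^3 -12*x dx = -54;
    ∫_0^3 9 dx = 27.
  Sum: 34992/7 − 8748 + 23571/5 − 1215 + 522 − 54 + 27 = 8577/35.
Adding: ||u||_{H^1}^2 = 35667/140 + 8577/35 = 13995/28.


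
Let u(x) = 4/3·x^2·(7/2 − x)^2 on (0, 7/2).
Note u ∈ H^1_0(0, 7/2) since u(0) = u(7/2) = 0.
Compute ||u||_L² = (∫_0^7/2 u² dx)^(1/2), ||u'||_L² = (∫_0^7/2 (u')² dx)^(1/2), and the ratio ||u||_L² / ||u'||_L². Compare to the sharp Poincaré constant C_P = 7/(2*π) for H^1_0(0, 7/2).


||u||_L² / ||u'||_L² = 7*sqrt(3)/12 < C_P = 7/(2*π).

u(x) = 4/3·x^2·(7/2 − x)^2, so u'(x) = 2*x*(2*x - 7)*(4*x - 7)/3.
u(x) = 4/3·x^2·(7/2 − x)^2 vanishes at x = 0 and x = 7/2, so u ∈ H^1_0(0, 7/2). Differentiate via the product rule and integrate the resulting polynomials term by term.
  ∫_0^7/2 u² dx = ∫_0^7/2 (16*x^8/9 - 224*x^7/9 + 392*x^6/3 - 2744*x^5/9 + 2401*x^4/9) dx. Term by term:
    ∫_0^7/2 16*x^8/9 dx = 40353607/2592;  ∫_0^7/2 -224*x^7/9 dx = -40353607/576;  ∫_0^7/2 392*x^6/3 dx = 5764801/48;
    ∫_0^7/2 -2744*x^5/9 dx = -40353607/432;  ∫_0^7/2 2401*x^4/9 dx = 40353607/1440.
  Sum: 40353607/2592 − 40353607/576 + 5764801/48 − 40353607/432 + 40353607/1440 = 5764801/25920.
  ∫_0^7/2 (u')² dx = ∫_0^7/2 (256*x^6/9 - 896*x^5/3 + 10192*x^4/9 - 5488*x^3/3 + 9604*x^2/9) dx. Term by term:
    ∫_0^7/2 256*x^6/9 dx = 235298/9;  ∫_0^7/2 -896*x^5/3 dx = -823543/9;  ∫_0^7/2 10192*x^4/9 dx = 10706059/90;
    ∫_0^7/2 -5488*x^3/3 dx = -823543/12;  ∫_0^7/2 9604*x^2/9 dx = 823543/54.
  Sum: 235298/9 − 823543/9 + 10706059/90 − 823543/12 + 823543/54 = 117649/540.
∫_0^7/2 u² dx = 5764801/25920, so ||u||_L² = 2401*sqrt(5)/360.
∫_0^7/2 (u')² dx = 117649/540, so ||u'||_L² = 343*sqrt(15)/90.
Ratio ||u||_L² / ||u'||_L² = 7*sqrt(3)/12.
Sharp Poincaré constant on H^1_0(0, 7/2) is C_P = L/π = 7/(2*π), achieved by sin(2*π/7·x).
A polynomial bump cannot attain the sharp Poincaré constant (only the first sine eigenfunction does), so the ratio is strictly less than C_P, consistent with ||u||_L² ≤ C_P ||u'||_L².


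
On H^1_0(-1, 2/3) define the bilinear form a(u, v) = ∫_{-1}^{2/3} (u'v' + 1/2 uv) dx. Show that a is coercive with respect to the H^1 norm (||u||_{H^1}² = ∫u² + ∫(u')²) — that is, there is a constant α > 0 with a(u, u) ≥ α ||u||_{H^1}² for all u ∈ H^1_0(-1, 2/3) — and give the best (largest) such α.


α = (25 + 18*π^2)/(2*(25 + 9*π^2))

Coercivity of a(·,·) on H^1_0(-1, 2/3) means a(u, u) ≥ α ||u||_{H^1}² for every u ∈ H^1_0.
The interval has length L = 5/3, and Poincaré/coercivity depend only on L. Here a(u, u) = ∫(u')² + (1/2)·∫u².
Here 0 < c = 1/2 < 1. The condition a(u,u) ≥ α||u||_{H^1}² reads (1−α)∫(u')² ≥ (α−c)∫u². Any admissible α is ≤ 1 (rapidly oscillating u have ∫u²/∫(u')² → 0), and α = 1 would force 0 ≥ (1−c)∫u², impossible since c < 1; so 1−α > 0. By the sharp Poincaré inequality on H^1_0 of an interval of length L, ∫(u')² ≥ (π/L)²∫u² with equality for the first sine mode sin(π(x−x₀)/L) (x₀ the left endpoint), so the inequality holds for all u iff (1−α)(π/L)² ≥ α − c, i.e. α ≤ ((π/L)² + c)/((π/L)² + 1) = (1 + c(L/π)²)/(1 + (L/π)²). With (π/L)² = 9*π^2/25 and c = 1/2, the largest admissible constant is α = ((π/L)² + c)/((π/L)² + 1).
Simplifying, α = (25 + 18*π^2)/(2*(25 + 9*π^2)).


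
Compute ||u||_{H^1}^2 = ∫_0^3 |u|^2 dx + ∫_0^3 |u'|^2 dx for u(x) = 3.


||u||_{H^1}^2 = 27

The H^1 norm (squared) on an interval (0, L) is
  ||u||_{H^1}^2 = ∫_0^L u(x)^2 dx + ∫_0^L u'(x)^2 dx.
Compute u'(x) = 0.
Then u(x)^2 = 9 and u'(x)^2 = 0.
Integrate each monomial from 0 to 3 using ∫_0^3 c·x^n dx = c·3^(n+1)/(n+1):
  ∫_0^3 u(x)^2 dx = ∫_0^3 (9) dx. Term by term:
    ∫_0^3 9 dx = 27.
  ∫_0^3 u'(x)^2 dx = ∫_0^3 (0) dx. Term by term:
    ∫_0^3 0 dx = 0.
Adding: ||u||_{H^1}^2 = 27 + 0 = 27.


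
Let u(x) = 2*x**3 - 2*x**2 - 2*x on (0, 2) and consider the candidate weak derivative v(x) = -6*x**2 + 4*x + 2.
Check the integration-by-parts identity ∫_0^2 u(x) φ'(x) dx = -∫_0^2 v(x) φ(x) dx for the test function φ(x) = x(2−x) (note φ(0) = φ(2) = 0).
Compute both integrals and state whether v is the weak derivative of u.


LHS = -8/5, RHS = 8/5. No, v is not the weak derivative of u.

u(x) = 2*x**3 - 2*x**2 - 2*x, classical derivative u'(x) = 6*x**2 - 4*x - 2.
φ(x) = x(2−x), so φ'(x) = 2 - 2*x.
Note φ(0) = φ(2) = 0, so the boundary term u·φ vanishes.
LHS = ∫_0^2 u(x) φ'(x) dx = ∫_0^2 (-4*x^4 + 8*x^3 - 4*x) dx. Term by term:
  ∫_0^2 -4*x^4 dx = -128/5;  ∫_0^2 8*x^3 dx = 32;  ∫_0^2 -4*x dx = -8.
Sum: -128/5 + 32 − 8 = -8/5.
So LHS = -8/5.
∫_0^2 v(x) φ(x) dx = ∫_0^2 (6*x^4 - 16*x^3 + 6*x^2 + 4*x) dx. Term by term:
  ∫_0^2 6*x^4 dx = 192/5;  ∫_0^2 -16*x^3 dx = -64;  ∫_0^2 6*x^2 dx = 16;
  ∫_0^2 4*x dx = 8.
Sum: 192/5 − 64 + 16 + 8 = -8/5.
So RHS = -∫_0^2 v(x) φ(x) dx = 8/5.
LHS − RHS = -16/5 ≠ 0, so the identity fails.
(For a valid weak derivative the identity must hold for EVERY test function, in particular this one. The failure shows v is NOT the weak derivative of u.)
Correct weak derivative would be u'(x) = 6*x**2 - 4*x - 2.


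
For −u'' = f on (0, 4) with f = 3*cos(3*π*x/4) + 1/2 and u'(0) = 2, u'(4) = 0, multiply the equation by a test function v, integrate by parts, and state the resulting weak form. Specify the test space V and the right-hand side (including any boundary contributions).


V = H^1(0, 4) (v unrestricted at boundary; u is determined up to an additive constant); weak form: ∫_0^4 u'v' dx = ∫_0^4 (3*cos(3*π*x/4) + 1/2) v dx − 2·v(0) for all v ∈ V.

Multiply both sides by a test function v and integrate from 0 to 4:
  ∫_0^4 −u''(x) v(x) dx = ∫_0^4 f(x) v(x) dx.
Integrate the LHS by parts once:
  ∫_0^4 −u'' v dx = −[u'(x) v(x)]_0^4 + ∫_0^4 u'(x) v'(x) dx.
Thus ∫_0^4 u'(x) v'(x) dx = ∫_0^4 f(x) v(x) dx + [u'(x) v(x)]_0^4.
Choose V so that boundary terms are either known or forced to vanish.
u has inhomogeneous Neumann u'(0) = 2, u'(4) = 0. [u' v]_0^4 = (0)·v(4) − (2)·v(0) = − 2·v(0). Take V = H^1(0, 4); boundary term becomes part of RHS.
Weak formulation: find u (satisfying any essential BC) such that ∫_0^4 u'(x) v'(x) dx = ∫_0^4 f v dx − 2·v(0) for all v ∈ V (Neumann data are natural BCs: they enter the RHS as boundary terms).
Substituting f(x) = 3*cos(3*π*x/4) + 1/2, the right-hand side is ∫_0^4 (3*cos(3*π*x/4) + 1/2) v dx − 2·v(0).
Compatibility check (pure Neumann): taking v ≡ 1 ∈ V gives 0 = ∫_0^4 f dx + (0) − (2), i.e. ∫_0^4 f dx must equal u'(0) − u'(4) = 2. Indeed ∫_0^4 (3*cos(3*π*x/4) + 1/2) dx = 2, so the data are compatible. The solution is then unique only up to an additive constant (fix it e.g. by requiring ∫_0^4 u dx = 0).


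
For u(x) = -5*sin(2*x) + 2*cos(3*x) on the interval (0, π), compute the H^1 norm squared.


||u||_{H^1(0,π)}^2 = 160 + 165*π/2

u'(x) = -6*sin(3*x) - 10*cos(2*x).
Expand u² and (u')² and integrate term by term on (0, π), using: for integers n ≥ 1, ∫_0^π sin²(nx) dx = ∫_0^π cos²(nx) dx = π/2; for n ≠ n', ∫_0^π sin(nx)sin(n'x) dx = ∫_0^π cos(nx)cos(n'x) dx = 0; and by product-to-sum, ∫_0^π sin(nx)cos(n'x) dx = ½∫_0^π [sin((n+n')x) + sin((n−n')x)] dx, which is 0 when n+n' is even and 2n/(n²−n'²) when n+n' is odd (it need not vanish on (0, π)).
  u² squared terms: (-5)²·∫sin(2x)² dx = 25·π/2 = 25*π/2;  (2)²·∫cos(3x)² dx = 4·π/2 = 2*π.
  u² cross terms: 2·(-5)·(2)·∫sin(2x)·cos(3x) dx = -20·(-4/5) = 16.
  So ∫_0^π u² dx = 25*π/2 + 2*π + 16 = 16 + 29*π/2.
  (u')² squared terms: (-10)²·∫cos(2x)² dx = 100·π/2 = 50*π;  (-6)²·∫sin(3x)² dx = 36·π/2 = 18*π.
  (u')² cross terms: 2·(-10)·(-6)·∫cos(2x)·sin(3x) dx = 120·(6/5) = 144.
  So ∫_0^π (u')² dx = 50*π + 18*π + 144 = 144 + 68*π.
||u||_{H^1}^2 = (16 + 29*π/2) + (144 + 68*π) = 160 + 165*π/2.


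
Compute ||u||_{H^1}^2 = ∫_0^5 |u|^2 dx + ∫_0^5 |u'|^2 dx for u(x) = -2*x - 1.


||u||_{H^1}^2 = 725/3

The H^1 norm (squared) on an interval (0, L) is
  ||u||_{H^1}^2 = ∫_0^L u(x)^2 dx + ∫_0^L u'(x)^2 dx.
Compute u'(x) = -2.
Then u(x)^2 = 4*x**2 + 4*x + 1 and u'(x)^2 = 4.
Integrate each monomial from 0 to 5 using ∫_0^5 c·x^n dx = c·5^(n+1)/(n+1):
  ∫_0^5 u(x)^2 dx = ∫_0^5 (4*x^2 + 4*x + 1) dx. Term by term:
    ∫_0^5 4*x^2 dx = 500/3;  ∫_0^5 4*x dx = 50;  ∫_0^5 1 dx = 5.
  Sum: 500/3 + 50 + 5 = 665/3.
  ∫_0^5 u'(x)^2 dx = ∫_0^5 (4) dx. Term by term:
    ∫_0^5 4 dx = 20.
Adding: ||u||_{H^1}^2 = 665/3 + 20 = 725/3.


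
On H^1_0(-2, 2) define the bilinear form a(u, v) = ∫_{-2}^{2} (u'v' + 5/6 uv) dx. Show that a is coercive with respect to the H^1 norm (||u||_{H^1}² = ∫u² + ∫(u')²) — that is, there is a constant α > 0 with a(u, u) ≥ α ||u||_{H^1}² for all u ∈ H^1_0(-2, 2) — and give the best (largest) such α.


α = (π^2 + 40/3)/(π^2 + 16)

Coercivity of a(·,·) on H^1_0(-2, 2) means a(u, u) ≥ α ||u||_{H^1}² for every u ∈ H^1_0.
The interval has length L = 4, and Poincaré/coercivity depend only on L. Here a(u, u) = ∫(u')² + (5/6)·∫u².
Here 0 < c = 5/6 < 1. The condition a(u,u) ≥ α||u||_{H^1}² reads (1−α)∫(u')² ≥ (α−c)∫u². Any admissible α is ≤ 1 (rapidly oscillating u have ∫u²/∫(u')² → 0), and α = 1 would force 0 ≥ (1−c)∫u², impossible since c < 1; so 1−α > 0. By the sharp Poincaré inequality on H^1_0 of an interval of length L, ∫(u')² ≥ (π/L)²∫u² with equality for the first sine mode sin(π(x−x₀)/L) (x₀ the left endpoint), so the inequality holds for all u iff (1−α)(π/L)² ≥ α − c, i.e. α ≤ ((π/L)² + c)/((π/L)² + 1) = (1 + c(L/π)²)/(1 + (L/π)²). With (π/L)² = π^2/16 and c = 5/6, the largest admissible constant is α = ((π/L)² + c)/((π/L)² + 1).
Simplifying, α = (π^2 + 40/3)/(π^2 + 16).


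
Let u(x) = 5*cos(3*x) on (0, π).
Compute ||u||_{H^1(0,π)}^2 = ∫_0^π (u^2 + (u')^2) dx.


||u||_{H^1(0,π)}^2 = 125*π

u'(x) = -15*sin(3*x).
Expand u² and (u')² and integrate term by term on (0, π), using: for integers n ≥ 1, ∫_0^π sin²(nx) dx = ∫_0^π cos²(nx) dx = π/2; for n ≠ n', ∫_0^π sin(nx)sin(n'x) dx = ∫_0^π cos(nx)cos(n'x) dx = 0; and by product-to-sum, ∫_0^π sin(nx)cos(n'x) dx = ½∫_0^π [sin((n+n')x) + sin((n−n')x)] dx, which is 0 when n+n' is even and 2n/(n²−n'²) when n+n' is odd (it need not vanish on (0, π)).
  u² squared terms: (5)²·∫cos(3x)² dx = 25·π/2 = 25*π/2.
  So ∫_0^π u² dx = 25*π/2.
  (u')² squared terms: (-15)²·∫sin(3x)² dx = 225·π/2 = 225*π/2.
  So ∫_0^π (u')² dx = 225*π/2.
||u||_{H^1}^2 = (25*π/2) + (225*π/2) = 125*π.


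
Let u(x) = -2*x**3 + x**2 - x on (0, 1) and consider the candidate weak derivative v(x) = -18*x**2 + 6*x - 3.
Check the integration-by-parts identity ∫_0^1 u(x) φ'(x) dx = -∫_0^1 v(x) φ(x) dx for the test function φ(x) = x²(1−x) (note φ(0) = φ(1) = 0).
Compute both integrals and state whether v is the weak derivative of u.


LHS = 11/60, RHS = 11/20. No, v is not the weak derivative of u.

u(x) = -2*x**3 + x**2 - x, classical derivative u'(x) = -6*x**2 + 2*x - 1.
φ(x) = x²(1−x), so φ'(x) = x*(2 - 3*x).
Note φ(0) = φ(1) = 0, so the boundary term u·φ vanishes.
LHS = ∫_0^1 u(x) φ'(x) dx = ∫_0^1 (6*x^5 - 7*x^4 + 5*x^3 - 2*x^2) dx. Term by term:
  ∫_0^1 6*x^5 dx = 1;  ∫_0^1 -7*x^4 dx = -7/5;  ∫_0^1 5*x^3 dx = 5/4;
  ∫_0^1 -2*x^2 dx = -2/3.
Sum: 1 − 7/5 + 5/4 − 2/3 = 11/60.
So LHS = 11/60.
∫_0^1 v(x) φ(x) dx = ∫_0^1 (18*x^5 - 24*x^4 + 9*x^3 - 3*x^2) dx. Term by term:
  ∫_0^1 18*x^5 dx = 3;  ∫_0^1 -24*x^4 dx = -24/5;  ∫_0^1 9*x^3 dx = 9/4;
  ∫_0^1 -3*x^2 dx = -1.
Sum: 3 − 24/5 + 9/4 − 1 = -11/20.
So RHS = -∫_0^1 v(x) φ(x) dx = 11/20.
LHS − RHS = -11/30 ≠ 0, so the identity fails.
(For a valid weak derivative the identity must hold for EVERY test function, in particular this one. The failure shows v is NOT the weak derivative of u.)
Correct weak derivative would be u'(x) = -6*x**2 + 2*x - 1.


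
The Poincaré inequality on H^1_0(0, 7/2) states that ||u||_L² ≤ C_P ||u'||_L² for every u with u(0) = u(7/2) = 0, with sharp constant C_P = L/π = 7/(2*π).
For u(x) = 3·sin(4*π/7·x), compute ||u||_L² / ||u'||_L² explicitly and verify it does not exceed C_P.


||u||_L² / ||u'||_L² = 7/(4*π) < C_P = 7/(2*π).

u(x) = 3·sin(4*π/7·x), so u'(x) = 12*π*cos(4*π*x/7)/7.
Writing u(x) = A·sin(kπx/L) with A = 3 and k = 2, use ∫_0^L sin²(kπx/L) dx = L/2 and ∫_0^L cos²(kπx/L) dx = L/2.
u² = 9·sin²(4*π/7·x) and (u')² = 144*π^2/49·cos²(4*π/7·x), and each of sin², cos² integrates to L/2 = 7/4 over (0, 7/2).
∫_0^7/2 u² dx = 63/4, so ||u||_L² = 3*sqrt(7)/2.
∫_0^7/2 (u')² dx = 36*π^2/7, so ||u'||_L² = 6*sqrt(7)*π/7.
Ratio ||u||_L² / ||u'||_L² = 7/(4*π).
Sharp Poincaré constant on H^1_0(0, 7/2) is C_P = L/π = 7/(2*π), achieved by sin(2*π/7·x).
This is the k = 2 harmonic; the ratio L/(kπ) is strictly less than C_P = L/π, consistent with the sharp inequality ||u||_L² ≤ C_P ||u'||_L².


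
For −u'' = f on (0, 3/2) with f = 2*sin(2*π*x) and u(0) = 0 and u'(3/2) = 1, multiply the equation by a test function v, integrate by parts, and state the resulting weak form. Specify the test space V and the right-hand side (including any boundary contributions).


V = {v ∈ H^1(0, 3/2) : v(0) = 0} (test functions vanish at x = 0 where u is specified); weak form: ∫_0^3/2 u'v' dx = ∫_0^3/2 (2*sin(2*π*x)) v dx + v(3/2) for all v ∈ V.

Multiply both sides by a test function v and integrate from 0 to 3/2:
  ∫_0^3/2 −u''(x) v(x) dx = ∫_0^3/2 f(x) v(x) dx.
Integrate the LHS by parts once:
  ∫_0^3/2 −u'' v dx = −[u'(x) v(x)]_0^3/2 + ∫_0^3/2 u'(x) v'(x) dx.
Thus ∫_0^3/2 u'(x) v'(x) dx = ∫_0^3/2 f(x) v(x) dx + [u'(x) v(x)]_0^3/2.
Choose V so that boundary terms are either known or forced to vanish.
Mixed BC: u(0) = 0 (Dirichlet) and u'(3/2) = 1 (Neumann). Define V = {v ∈ H^1(0, 3/2) : v(0) = 0}. Then [u' v]_0^3/2 = u'(3/2)·v(3/2) − u'(0)·0 = v(3/2).
Weak formulation: find u (satisfying any essential BC) such that ∫_0^3/2 u'(x) v'(x) dx = ∫_0^3/2 f v dx + v(3/2) for all v ∈ V (Dirichlet at 0 absorbed into V; Neumann datum at x = 3/2 contributes the boundary term).
Substituting f(x) = 2*sin(2*π*x), the right-hand side is ∫_0^3/2 (2*sin(2*π*x)) v dx + v(3/2).


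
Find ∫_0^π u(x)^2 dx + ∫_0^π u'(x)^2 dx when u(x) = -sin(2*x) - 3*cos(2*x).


||u||_{H^1(0,π)}^2 = 25*π

u'(x) = 6*sin(2*x) - 2*cos(2*x).
Expand u² and (u')² and integrate term by term on (0, π), using: for integers n ≥ 1, ∫_0^π sin²(nx) dx = ∫_0^π cos²(nx) dx = π/2; for n ≠ n', ∫_0^π sin(nx)sin(n'x) dx = ∫_0^π cos(nx)cos(n'x) dx = 0; and by product-to-sum, ∫_0^π sin(nx)cos(n'x) dx = ½∫_0^π [sin((n+n')x) + sin((n−n')x)] dx, which is 0 when n+n' is even and 2n/(n²−n'²) when n+n' is odd (it need not vanish on (0, π)).
  u² squared terms: (-1)²·∫sin(2x)² dx = 1·π/2 = π/2;  (-3)²·∫cos(2x)² dx = 9·π/2 = 9*π/2.
  u² cross terms: 2·(-1)·(-3)·∫sin(2x)·cos(2x) dx = 6·(0) = 0.
  So ∫_0^π u² dx = π/2 + 9*π/2 + 0 = 5*π.
  (u')² squared terms: (-2)²·∫cos(2x)² dx = 4·π/2 = 2*π;  (6)²·∫sin(2x)² dx = 36·π/2 = 18*π.
  (u')² cross terms: 2·(-2)·(6)·∫cos(2x)·sin(2x) dx = -24·(0) = 0.
  So ∫_0^π (u')² dx = 2*π + 18*π + 0 = 20*π.
||u||_{H^1}^2 = (5*π) + (20*π) = 25*π.


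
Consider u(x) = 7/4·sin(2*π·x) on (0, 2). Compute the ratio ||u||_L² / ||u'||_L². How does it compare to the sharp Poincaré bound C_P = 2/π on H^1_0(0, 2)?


||u||_L² / ||u'||_L² = 1/(2*π) < C_P = 2/π.

u(x) = 7/4·sin(2*π·x), so u'(x) = 7*π*cos(2*π*x)/2.
Writing u(x) = A·sin(kπx/L) with A = 7/4 and k = 4, use ∫_0^L sin²(kπx/L) dx = L/2 and ∫_0^L cos²(kπx/L) dx = L/2.
u² = 49/16·sin²(2*π·x) and (u')² = 49*π^2/4·cos²(2*π·x), and each of sin², cos² integrates to L/2 = 1 over (0, 2).
∫_0^2 u² dx = 49/16, so ||u||_L² = 7/4.
∫_0^2 (u')² dx = 49*π^2/4, so ||u'||_L² = 7*π/2.
Ratio ||u||_L² / ||u'||_L² = 1/(2*π).
Sharp Poincaré constant on H^1_0(0, 2) is C_P = L/π = 2/π, achieved by sin(π/2·x).
This is the k = 4 harmonic; the ratio L/(kπ) is strictly less than C_P = L/π, consistent with the sharp inequality ||u||_L² ≤ C_P ||u'||_L².


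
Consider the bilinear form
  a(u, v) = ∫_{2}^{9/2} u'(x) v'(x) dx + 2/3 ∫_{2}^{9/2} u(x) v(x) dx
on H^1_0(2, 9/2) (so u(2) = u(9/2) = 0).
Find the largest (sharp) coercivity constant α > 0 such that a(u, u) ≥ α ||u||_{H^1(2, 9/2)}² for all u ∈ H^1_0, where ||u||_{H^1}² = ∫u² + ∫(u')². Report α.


α = 2*(25 + 6*π^2)/(3*(25 + 4*π^2))

Coercivity of a(·,·) on H^1_0(2, 9/2) means a(u, u) ≥ α ||u||_{H^1}² for every u ∈ H^1_0.
The interval has length L = 5/2, and Poincaré/coercivity depend only on L. Here a(u, u) = ∫(u')² + (2/3)·∫u².
Here 0 < c = 2/3 < 1. The condition a(u,u) ≥ α||u||_{H^1}² reads (1−α)∫(u')² ≥ (α−c)∫u². Any admissible α is ≤ 1 (rapidly oscillating u have ∫u²/∫(u')² → 0), and α = 1 would force 0 ≥ (1−c)∫u², impossible since c < 1; so 1−α > 0. By the sharp Poincaré inequality on H^1_0 of an interval of length L, ∫(u')² ≥ (π/L)²∫u² with equality for the first sine mode sin(π(x−x₀)/L) (x₀ the left endpoint), so the inequality holds for all u iff (1−α)(π/L)² ≥ α − c, i.e. α ≤ ((π/L)² + c)/((π/L)² + 1) = (1 + c(L/π)²)/(1 + (L/π)²). With (π/L)² = 4*π^2/25 and c = 2/3, the largest admissible constant is α = ((π/L)² + c)/((π/L)² + 1).
Simplifying, α = 2*(25 + 6*π^2)/(3*(25 + 4*π^2)).


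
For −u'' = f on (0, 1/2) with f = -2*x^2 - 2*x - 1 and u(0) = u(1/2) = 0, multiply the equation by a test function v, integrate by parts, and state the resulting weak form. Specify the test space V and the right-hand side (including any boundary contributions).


V = H^1_0(0, 1/2) (so v(0) = v(1/2) = 0); weak form: ∫_0^1/2 u'v' dx = ∫_0^1/2 (-2*x^2 - 2*x - 1) v dx for all v ∈ V.

Multiply both sides by a test function v and integrate from 0 to 1/2:
  ∫_0^1/2 −u''(x) v(x) dx = ∫_0^1/2 f(x) v(x) dx.
Integrate the LHS by parts once:
  ∫_0^1/2 −u'' v dx = −[u'(x) v(x)]_0^1/2 + ∫_0^1/2 u'(x) v'(x) dx.
Thus ∫_0^1/2 u'(x) v'(x) dx = ∫_0^1/2 f(x) v(x) dx + [u'(x) v(x)]_0^1/2.
Choose V so that boundary terms are either known or forced to vanish.
u is Dirichlet: u(0) = u(1/2) = 0. Let V = H^1_0(0, 1/2); then v(0) = v(1/2) = 0, and [u' v]_0^1/2 = 0.
Weak formulation: find u (satisfying any essential BC) such that ∫_0^1/2 u'(x) v'(x) dx = ∫_0^1/2 f v dx for all v ∈ V.
Substituting f(x) = -2*x^2 - 2*x - 1, the right-hand side is ∫_0^1/2 (-2*x^2 - 2*x - 1) v dx.


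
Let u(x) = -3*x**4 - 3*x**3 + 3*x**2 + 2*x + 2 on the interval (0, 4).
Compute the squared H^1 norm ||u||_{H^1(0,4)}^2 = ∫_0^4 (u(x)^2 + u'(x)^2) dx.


||u||_{H^1}^2 = 86858528/105

The H^1 norm (squared) on an interval (0, L) is
  ||u||_{H^1}^2 = ∫_0^L u(x)^2 dx + ∫_0^L u'(x)^2 dx.
Compute u'(x) = -12*x**3 - 9*x**2 + 6*x + 2.
Then u(x)^2 = 9*x**8 + 18*x**7 - 9*x**6 - 30*x**5 - 15*x**4 + 16*x**2 + 8*x + 4 and u'(x)^2 = 144*x**6 + 216*x**5 - 63*x**4 - 156*x**3 + 24*x + 4.
Integrate each monomial from 0 to 4 using ∫_0^4 c·x^n dx = c·4^(n+1)/(n+1):
  ∫_0^4 u(x)^2 dx = ∫_0^4 (9*x^8 + 18*x^7 - 9*x^6 - 30*x^5 - 15*x^4 + 16*x^2 + 8*x + 4) dx. Term by term:
    ∫_0^4 9*x^8 dx = 262144;  ∫_0^4 18*x^7 dx = 147456;  ∫_0^4 -9*x^6 dx = -147456/7;
    ∫_0^4 -30*x^5 dx = -20480;  ∫_0^4 -15*x^4 dx = -3072;  ∫_0^4 16*x^2 dx = 1024/3;
    ∫_0^4 8*x dx = 64;  ∫_0^4 4 dx = 16.
  Sum: 262144 + 147456 − 147456/7 − 20480 − 3072 + 1024/3 + 64 + 16 = 7673488/21.
  ∫_0^4 u'(x)^2 dx = ∫_0^4 (144*x^6 + 216*x^5 - 63*x^4 - 156*x^3 + 24*x + 4) dx. Term by term:
    ∫_0^4 144*x^6 dx = 2359296/7;  ∫_0^4 216*x^5 dx = 147456;  ∫_0^4 -63*x^4 dx = -64512/5;
    ∫_0^4 -156*x^3 dx = -9984;  ∫_0^4 24*x dx = 192;  ∫_0^4 4 dx = 16.
  Sum: 2359296/7 + 147456 − 64512/5 − 9984 + 192 + 16 = 16163696/35.
Adding: ||u||_{H^1}^2 = 7673488/21 + 16163696/35 = 86858528/105.


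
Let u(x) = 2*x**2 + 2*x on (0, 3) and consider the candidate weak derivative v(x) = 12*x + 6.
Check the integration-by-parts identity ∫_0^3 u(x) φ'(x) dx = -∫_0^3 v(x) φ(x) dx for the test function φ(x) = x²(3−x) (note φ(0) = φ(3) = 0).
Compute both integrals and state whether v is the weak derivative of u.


LHS = -621/10, RHS = -1863/10. No, v is not the weak derivative of u.

u(x) = 2*x**2 + 2*x, classical derivative u'(x) = 4*x + 2.
φ(x) = x²(3−x), so φ'(x) = 3*x*(2 - x).
Note φ(0) = φ(3) = 0, so the boundary term u·φ vanishes.
LHS = ∫_0^3 u(x) φ'(x) dx = ∫_0^3 (-6*x^4 + 6*x^3 + 12*x^2) dx. Term by term:
  ∫_0^3 -6*x^4 dx = -1458/5;  ∫_0^3 6*x^3 dx = 243/2;  ∫_0^3 12*x^2 dx = 108.
Sum: -1458/5 + 243/2 + 108 = -621/10.
So LHS = -621/10.
∫_0^3 v(x) φ(x) dx = ∫_0^3 (-12*x^4 + 30*x^3 + 18*x^2) dx. Term by term:
  ∫_0^3 -12*x^4 dx = -2916/5;  ∫_0^3 30*x^3 dx = 1215/2;  ∫_0^3 18*x^2 dx = 162.
Sum: -2916/5 + 1215/2 + 162 = 1863/10.
So RHS = -∫_0^3 v(x) φ(x) dx = -1863/10.
LHS − RHS = 621/5 ≠ 0, so the identity fails.
(For a valid weak derivative the identity must hold for EVERY test function, in particular this one. The failure shows v is NOT the weak derivative of u.)
Correct weak derivative would be u'(x) = 4*x + 2.
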